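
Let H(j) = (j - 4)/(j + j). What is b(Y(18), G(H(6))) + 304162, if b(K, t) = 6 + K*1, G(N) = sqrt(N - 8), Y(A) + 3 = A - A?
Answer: 304165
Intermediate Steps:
H(j) = (-4 + j)/(2*j) (H(j) = (-4 + j)/((2*j)) = (-4 + j)*(1/(2*j)) = (-4 + j)/(2*j))
Y(A) = -3 (Y(A) = -3 + (A - A) = -3 + 0 = -3)
G(N) = sqrt(-8 + N)
b(K, t) = 6 + K
b(Y(18), G(H(6))) + 304162 = (6 - 3) + 304162 = 3 + 304162 = 304165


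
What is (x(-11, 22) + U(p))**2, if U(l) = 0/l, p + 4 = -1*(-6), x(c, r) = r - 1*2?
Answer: 400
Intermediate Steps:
x(c, r) = -2 + r (x(c, r) = r - 2 = -2 + r)
p = 2 (p = -4 - 1*(-6) = -4 + 6 = 2)
U(l) = 0
(x(-11, 22) + U(p))**2 = ((-2 + 22) + 0)**2 = (20 + 0)**2 = 20**2 = 400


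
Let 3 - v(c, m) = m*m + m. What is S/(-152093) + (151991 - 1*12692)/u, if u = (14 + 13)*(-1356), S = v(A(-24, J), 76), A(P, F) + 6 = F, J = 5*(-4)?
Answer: -6990753073/1856142972 ≈ -3.7663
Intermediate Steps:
J = -20
A(P, F) = -6 + F
v(c, m) = 3 - m - m² (v(c, m) = 3 - (m*m + m) = 3 - (m² + m) = 3 - (m + m²) = 3 + (-m - m²) = 3 - m - m²)
S = -5849 (S = 3 - 1*76 - 1*76² = 3 - 76 - 1*5776 = 3 - 76 - 5776 = -5849)
u = -36612 (u = 27*(-1356) = -36612)
S/(-152093) + (151991 - 1*12692)/u = -5849/(-152093) + (151991 - 1*12692)/(-36612) = -5849*(-1/152093) + (151991 - 12692)*(-1/36612) = 5849/152093 + 139299*(-1/36612) = 5849/152093 - 46433/12204 = -6990753073/1856142972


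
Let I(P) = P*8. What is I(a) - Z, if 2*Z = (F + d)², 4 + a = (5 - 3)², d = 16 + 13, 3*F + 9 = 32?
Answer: -6050/9 ≈ -672.22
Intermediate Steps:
F = 23/3 (F = -3 + (⅓)*32 = -3 + 32/3 = 23/3 ≈ 7.6667)
d = 29
a = 0 (a = -4 + (5 - 3)² = -4 + 2² = -4 + 4 = 0)
I(P) = 8*P
Z = 6050/9 (Z = (23/3 + 29)²/2 = (110/3)²/2 = (½)*(12100/9) = 6050/9 ≈ 672.22)
I(a) - Z = 8*0 - 1*6050/9 = 0 - 6050/9 = -6050/9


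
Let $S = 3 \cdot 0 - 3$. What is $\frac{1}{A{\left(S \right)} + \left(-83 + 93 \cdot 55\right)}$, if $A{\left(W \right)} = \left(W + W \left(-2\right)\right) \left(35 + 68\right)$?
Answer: $\frac{1}{5341} \approx 0.00018723$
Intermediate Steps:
$S = -3$ ($S = 0 - 3 = -3$)
$A{\left(W \right)} = - 103 W$ ($A{\left(W \right)} = \left(W - 2 W\right) 103 = - W 103 = - 103 W$)
$\frac{1}{A{\left(S \right)} + \left(-83 + 93 \cdot 55\right)} = \frac{1}{\left(-103\right) \left(-3\right) + \left(-83 + 93 \cdot 55\right)} = \frac{1}{309 + \left(-83 + 5115\right)} = \frac{1}{309 + 5032} = \frac{1}{5341}$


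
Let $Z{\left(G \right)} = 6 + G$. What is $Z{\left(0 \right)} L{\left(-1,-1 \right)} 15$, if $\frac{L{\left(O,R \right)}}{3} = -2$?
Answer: $-540$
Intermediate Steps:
$L{\left(O,R \right)} = -6$ ($L{\left(O,R \right)} = 3 \left(-2\right) = -6$)
$Z{\left(0 \right)} L{\left(-1,-1 \right)} 15 = \left(6 + 0\right) \left(-6\right) 15 = 6 \left(-6\right) 15 = \left(-36\right) 15 = -540$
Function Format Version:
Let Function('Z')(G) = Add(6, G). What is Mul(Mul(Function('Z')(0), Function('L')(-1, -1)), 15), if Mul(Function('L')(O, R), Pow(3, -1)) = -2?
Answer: -540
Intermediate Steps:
Function('L')(O, R) = -6 (Function('L')(O, R) = Mul(3, -2) = -6)
Mul(Mul(Function('Z')(0), Function('L')(-1, -1)), 15) = Mul(Mul(Add(6, 0), -6), 15) = Mul(Mul(6, -6), 15) = Mul(-36, 15) = -540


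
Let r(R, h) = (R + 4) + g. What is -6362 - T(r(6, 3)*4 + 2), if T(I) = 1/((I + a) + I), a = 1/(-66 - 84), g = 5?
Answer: -118326988/18599 ≈ -6362.0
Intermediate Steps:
a = -1/150 (a = 1/(-150) = -1/150 ≈ -0.0066667)
r(R, h) = 9 + R (r(R, h) = (R + 4) + 5 = (4 + R) + 5 = 9 + R)
T(I) = 1/(-1/150 + 2*I) (T(I) = 1/((I - 1/150) + I) = 1/((-1/150 + I) + I) = 1/(-1/150 + 2*I))
-6362 - T(r(6, 3)*4 + 2) = -6362 - 150/(-1 + 300*((9 + 6)*4 + 2)) = -6362 - 150/(-1 + 300*(15*4 + 2)) = -6362 - 150/(-1 + 300*(60 + 2)) = -6362 - 150/(-1 + 300*62) = -6362 - 150/(-1 + 18600) = -6362 - 150/18599 = -118326988/18599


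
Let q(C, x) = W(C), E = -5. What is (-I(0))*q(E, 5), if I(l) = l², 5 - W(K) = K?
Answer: 0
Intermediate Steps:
W(K) = 5 - K
q(C, x) = 5 - C
(-I(0))*q(E, 5) = (-1*0²)*(5 - 1*(-5)) = (-1*0)*(5 + 5) = 0*10 = 0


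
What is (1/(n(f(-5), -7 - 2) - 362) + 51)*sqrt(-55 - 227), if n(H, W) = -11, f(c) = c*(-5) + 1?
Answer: 19022*I*sqrt(282)/373 ≈ 856.39*I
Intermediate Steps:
f(c) = 1 - 5*c (f(c) = -5*c + 1 = 1 - 5*c)
(1/(n(f(-5), -7 - 2) - 362) + 51)*sqrt(-55 - 227) = (1/(-11 - 362) + 51)*sqrt(-55 - 227) = (1/(-373) + 51)*sqrt(-282) = (-1/373 + 51)*(I*sqrt(282)) = 19022*(I*sqrt(282))/373 = 19022*I*sqrt(282)/373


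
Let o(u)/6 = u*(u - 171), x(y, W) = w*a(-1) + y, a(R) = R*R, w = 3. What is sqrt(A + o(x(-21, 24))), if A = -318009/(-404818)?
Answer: 5*sqrt(133807942994178)/404818 ≈ 142.87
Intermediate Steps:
a(R) = R**2
x(y, W) = 3 + y (x(y, W) = 3*(-1)**2 + y = 3*1 + y = 3 + y)
o(u) = 6*u*(-171 + u) (o(u) = 6*(u*(u - 171)) = 6*(u*(-171 + u)) = 6*u*(-171 + u))
A = 318009/404818 (A = -318009*(-1/404818) = 318009/404818 ≈ 0.78556)
sqrt(A + o(x(-21, 24))) = sqrt(318009/404818 + 6*(3 - 21)*(-171 + (3 - 21))) = sqrt(318009/404818 + 6*(-18)*(-171 - 18)) = sqrt(318009/404818 + 6*(-18)*(-189)) = sqrt(318009/404818 + 20412) = sqrt(8263463025/404818) = 5*sqrt(133807942994178)/404818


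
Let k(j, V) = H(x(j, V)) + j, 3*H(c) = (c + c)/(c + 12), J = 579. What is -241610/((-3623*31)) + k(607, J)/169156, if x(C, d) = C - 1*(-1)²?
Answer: 12649850828885/5870511108852 ≈ 2.1548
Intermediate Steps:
x(C, d) = -1 + C (x(C, d) = C - 1*1 = C - 1 = -1 + C)
H(c) = 2*c/(3*(12 + c)) (H(c) = ((c + c)/(c + 12))/3 = ((2*c)/(12 + c))/3 = (2*c/(12 + c))/3 = 2*c/(3*(12 + c)))
k(j, V) = j + 2*(-1 + j)/(3*(11 + j)) (k(j, V) = 2*(-1 + j)/(3*(12 + (-1 + j))) + j = 2*(-1 + j)/(3*(11 + j)) + j = j + 2*(-1 + j)/(3*(11 + j)))
-241610/((-3623*31)) + k(607, J)/169156 = -241610/((-3623*31)) + ((-2 + 3*607² + 35*607)/(3*(11 + 607)))/169156 = -241610/(-112313) + ((⅓)*(-2 + 3*368449 + 21245)/618)*(1/169156) = -241610*(-1/112313) + ((⅓)*(1/618)*(-2 + 1105347 + 21245))*(1/169156) = 241610/112313 + ((⅓)*(1/618)*1126590)*(1/169156) = 241610/112313 + (187765/309)*(1/169156) = 241610/112313 + 187765/52269204 = 12649850828885/5870511108852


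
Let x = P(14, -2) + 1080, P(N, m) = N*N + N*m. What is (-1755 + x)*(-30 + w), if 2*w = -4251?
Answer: 2185677/2 ≈ 1.0928e+6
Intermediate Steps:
P(N, m) = N**2 + N*m
x = 1248 (x = 14*(14 - 2) + 1080 = 14*12 + 1080 = 168 + 1080 = 1248)
w = -4251/2 (w = (1/2)*(-4251) = -4251/2 ≈ -2125.5)
(-1755 + x)*(-30 + w) = (-1755 + 1248)*(-30 - 4251/2) = -507*(-4311/2) = 2185677/2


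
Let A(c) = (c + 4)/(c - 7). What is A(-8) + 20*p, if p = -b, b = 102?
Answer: -30596/15 ≈ -2039.7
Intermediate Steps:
A(c) = (4 + c)/(-7 + c)
p = -102 (p = -1*102 = -102)
A(-8) + 20*p = (4 - 8)/(-7 - 8) + 20*(-102) = -4/(-15) - 2040 = -1/15*(-4) - 2040 = 4/15 - 2040 = -30596/15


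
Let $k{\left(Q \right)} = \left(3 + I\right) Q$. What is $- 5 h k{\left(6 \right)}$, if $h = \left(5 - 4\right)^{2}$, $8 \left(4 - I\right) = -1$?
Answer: $- \frac{855}{4} \approx -213.75$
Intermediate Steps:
$I = \frac{33}{8}$ ($I = 4 - - \frac{1}{8} = 4 + \frac{1}{8} = \frac{33}{8} \approx 4.125$)
$k{\left(Q \right)} = \frac{57 Q}{8}$ ($k{\left(Q \right)} = \left(3 + \frac{33}{8}\right) Q = \frac{57 Q}{8}$)
$h = 1$ ($h = 1^{2} = 1$)
$- 5 h k{\left(6 \right)} = \left(-5\right) 1 \cdot \frac{57}{8} \cdot 6 = \left(-5\right) \frac{171}{4} = - \frac{855}{4}$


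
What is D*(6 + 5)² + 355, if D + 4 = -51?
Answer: -6300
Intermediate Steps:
D = -55 (D = -4 - 51 = -55)
D*(6 + 5)² + 355 = -55*(6 + 5)² + 355 = -55*11² + 355 = -55*121 + 355 = -6655 + 355 = -6300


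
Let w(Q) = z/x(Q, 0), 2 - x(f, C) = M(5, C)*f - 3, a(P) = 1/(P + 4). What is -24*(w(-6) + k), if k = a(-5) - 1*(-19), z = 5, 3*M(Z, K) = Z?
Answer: -440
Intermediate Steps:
M(Z, K) = Z/3
a(P) = 1/(4 + P)
x(f, C) = 5 - 5*f/3 (x(f, C) = 2 - (((1/3)*5)*f - 3) = 2 - (5*f/3 - 3) = 2 - (-3 + 5*f/3) = 2 + (3 - 5*f/3) = 5 - 5*f/3)
w(Q) = 5/(5 - 5*Q/3)
k = 18 (k = 1/(4 - 5) - 1*(-19) = 1/(-1) + 19 = -1 + 19 = 18)
-24*(w(-6) + k) = -24*(-3/(-3 - 6) + 18) = -24*(-3/(-9) + 18) = -24*(-3*(-1/9) + 18) = -24*(1/3 + 18) = -24*55/3 = -440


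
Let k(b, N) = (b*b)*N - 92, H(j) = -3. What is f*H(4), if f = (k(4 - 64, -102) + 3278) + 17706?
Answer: 1038924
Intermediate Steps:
k(b, N) = -92 + N*b² (k(b, N) = b²*N - 92 = N*b² - 92 = -92 + N*b²)
f = -346308 (f = ((-92 - 102*(4 - 64)²) + 3278) + 17706 = ((-92 - 102*(-60)²) + 3278) + 17706 = ((-92 - 102*3600) + 3278) + 17706 = ((-92 - 367200) + 3278) + 17706 = (-367292 + 3278) + 17706 = -364014 + 17706 = -346308)
f*H(4) = -346308*(-3) = 1038924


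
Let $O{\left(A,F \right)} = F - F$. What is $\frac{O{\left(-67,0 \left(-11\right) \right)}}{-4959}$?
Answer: $0$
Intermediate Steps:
$O{\left(A,F \right)} = 0$
$\frac{O{\left(-67,0 \left(-11\right) \right)}}{-4959} = \frac{0}{-4959} = 0 \left(- \frac{1}{4959}\right) = 0$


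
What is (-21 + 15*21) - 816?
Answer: -522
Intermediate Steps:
(-21 + 15*21) - 816 = (-21 + 315) - 816 = 294 - 816 = -522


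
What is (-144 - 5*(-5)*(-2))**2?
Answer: 37636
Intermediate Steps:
(-144 - 5*(-5)*(-2))**2 = (-144 + 25*(-2))**2 = (-144 - 50)**2 = (-194)**2 = 37636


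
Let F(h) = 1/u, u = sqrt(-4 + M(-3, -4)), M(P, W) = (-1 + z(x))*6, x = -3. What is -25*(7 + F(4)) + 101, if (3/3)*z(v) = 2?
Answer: -74 - 25*sqrt(2)/2 ≈ -91.678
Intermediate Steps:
z(v) = 2
M(P, W) = 6 (M(P, W) = (-1 + 2)*6 = 1*6 = 6)
u = sqrt(2) (u = sqrt(-4 + 6) = sqrt(2) ≈ 1.4142)
F(h) = sqrt(2)/2 (F(h) = 1/(sqrt(2)) = sqrt(2)/2)
-25*(7 + F(4)) + 101 = -25*(7 + sqrt(2)/2) + 101 = (-175 - 25*sqrt(2)/2) + 101 = -74 - 25*sqrt(2)/2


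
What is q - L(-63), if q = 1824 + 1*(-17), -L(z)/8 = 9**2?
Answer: 2455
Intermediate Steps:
L(z) = -648 (L(z) = -8*9**2 = -8*81 = -648)
q = 1807 (q = 1824 - 17 = 1807)
q - L(-63) = 1807 - 1*(-648) = 1807 + 648 = 2455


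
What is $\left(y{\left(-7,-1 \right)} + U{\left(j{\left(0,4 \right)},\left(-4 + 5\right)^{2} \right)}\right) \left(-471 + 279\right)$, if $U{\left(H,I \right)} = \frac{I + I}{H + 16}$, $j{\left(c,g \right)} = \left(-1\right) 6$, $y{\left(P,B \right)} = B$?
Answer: $\frac{768}{5} \approx 153.6$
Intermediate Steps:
$j{\left(c,g \right)} = -6$
$U{\left(H,I \right)} = \frac{2 I}{16 + H}$
$\left(y{\left(-7,-1 \right)} + U{\left(j{\left(0,4 \right)},\left(-4 + 5\right)^{2} \right)}\right) \left(-471 + 279\right) = \left(-1 + \frac{2 \left(-4 + 5\right)^{2}}{16 - 6}\right) \left(-471 + 279\right) = \left(-1 + \frac{2 \cdot 1^{2}}{10}\right) \left(-192\right) = \left(-1 + 2 \cdot 1 \cdot \frac{1}{10}\right) \left(-192\right) = \left(-1 + \frac{1}{5}\right) \left(-192\right) = \left(- \frac{4}{5}\right) \left(-192\right) = \frac{768}{5}$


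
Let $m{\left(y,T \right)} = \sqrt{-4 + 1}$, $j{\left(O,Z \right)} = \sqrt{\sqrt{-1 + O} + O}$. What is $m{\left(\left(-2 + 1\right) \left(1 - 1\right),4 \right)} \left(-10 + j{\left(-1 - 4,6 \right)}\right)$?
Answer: $i \sqrt{3} \left(-10 + \sqrt{-5 + i \sqrt{6}}\right) \approx -3.9814 - 16.398 i$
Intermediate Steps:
$j{\left(O,Z \right)} = \sqrt{O + \sqrt{-1 + O}}$
$m{\left(y,T \right)} = i \sqrt{3}$ ($m{\left(y,T \right)} = \sqrt{-3} = i \sqrt{3}$)
$m{\left(\left(-2 + 1\right) \left(1 - 1\right),4 \right)} \left(-10 + j{\left(-1 - 4,6 \right)}\right) = i \sqrt{3} \left(-10 + \sqrt{\left(-1 - 4\right) + \sqrt{-1 - 5}}\right) = i \sqrt{3} \left(-10 + \sqrt{-5 + \sqrt{-1 - 5}}\right) = i \sqrt{3} \left(-10 + \sqrt{-5 + \sqrt{-6}}\right) = i \sqrt{3} \left(-10 + \sqrt{-5 + i \sqrt{6}}\right)$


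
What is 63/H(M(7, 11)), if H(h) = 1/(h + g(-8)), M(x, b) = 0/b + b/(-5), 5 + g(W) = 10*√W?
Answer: -2268/5 + 1260*I*√2 ≈ -453.6 + 1781.9*I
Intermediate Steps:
g(W) = -5 + 10*√W
M(x, b) = -b/5 (M(x, b) = 0 + b*(-⅕) = 0 - b/5 = -b/5)
H(h) = 1/(-5 + h + 20*I*√2) (H(h) = 1/(h + (-5 + 10*√(-8))) = 1/(h + (-5 + 10*(2*I*√2))) = 1/(h + (-5 + 20*I*√2)) = 1/(-5 + h + 20*I*√2))
63/H(M(7, 11)) = 63/(1/(-5 - ⅕*11 + 20*I*√2)) = 63/(1/(-5 - 11/5 + 20*I*√2)) = 63/(1/(-36/5 + 20*I*√2)) = 63*(-36/5 + 20*I*√2) = -2268/5 + 1260*I*√2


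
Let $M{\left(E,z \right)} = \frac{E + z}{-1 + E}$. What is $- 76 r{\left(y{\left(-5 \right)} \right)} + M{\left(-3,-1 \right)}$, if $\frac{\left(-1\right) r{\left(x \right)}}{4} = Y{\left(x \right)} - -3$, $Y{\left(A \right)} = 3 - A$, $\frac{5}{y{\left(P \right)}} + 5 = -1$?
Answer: $\frac{6235}{3} \approx 2078.3$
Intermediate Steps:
$y{\left(P \right)} = - \frac{5}{6}$ ($y{\left(P \right)} = \frac{5}{-5 - 1} = \frac{5}{-6} = 5 \left(- \frac{1}{6}\right) = - \frac{5}{6}$)
$M{\left(E,z \right)} = \frac{E + z}{-1 + E}$
$r{\left(x \right)} = -24 + 4 x$ ($r{\left(x \right)} = - 4 \left(\left(3 - x\right) - -3\right) = - 4 \left(\left(3 - x\right) + 3\right) = - 4 \left(6 - x\right) = -24 + 4 x$)
$- 76 r{\left(y{\left(-5 \right)} \right)} + M{\left(-3,-1 \right)} = - 76 \left(-24 + 4 \left(- \frac{5}{6}\right)\right) + \frac{-3 - 1}{-1 - 3} = - 76 \left(-24 - \frac{10}{3}\right) + \frac{1}{-4} \left(-4\right) = \left(-76\right) \left(- \frac{82}{3}\right) - -1 = \frac{6232}{3} + 1 = \frac{6235}{3}$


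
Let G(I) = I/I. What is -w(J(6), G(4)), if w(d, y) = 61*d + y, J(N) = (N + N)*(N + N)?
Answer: -8785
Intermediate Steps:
J(N) = 4*N² (J(N) = (2*N)*(2*N) = 4*N²)
G(I) = 1
w(d, y) = y + 61*d
-w(J(6), G(4)) = -(1 + 61*(4*6²)) = -(1 + 61*(4*36)) = -(1 + 61*144) = -(1 + 8784) = -1*8785 = -8785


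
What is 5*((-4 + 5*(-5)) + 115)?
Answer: 430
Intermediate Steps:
5*((-4 + 5*(-5)) + 115) = 5*((-4 - 25) + 115) = 5*(-29 + 115) = 5*86 = 430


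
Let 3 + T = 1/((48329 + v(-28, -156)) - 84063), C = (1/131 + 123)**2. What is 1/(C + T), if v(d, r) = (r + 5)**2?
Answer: 221943213/3357529814468 ≈ 6.6103e-5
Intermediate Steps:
v(d, r) = (5 + r)**2
C = 259660996/17161 (C = (1/131 + 123)**2 = (16114/131)**2 = 259660996/17161 ≈ 15131.)
T = -38800/12933 (T = -3 + 1/((48329 + (5 - 156)**2) - 84063) = -3 + 1/((48329 + (-151)**2) - 84063) = -3 + 1/((48329 + 22801) - 84063) = -3 + 1/(71130 - 84063) = -3 + 1/(-12933) = -3 - 1/12933 = -38800/12933 ≈ -3.0001)
1/(C + T) = 1/(259660996/17161 - 38800/12933) = 1/(3357529814468/221943213) = 221943213/3357529814468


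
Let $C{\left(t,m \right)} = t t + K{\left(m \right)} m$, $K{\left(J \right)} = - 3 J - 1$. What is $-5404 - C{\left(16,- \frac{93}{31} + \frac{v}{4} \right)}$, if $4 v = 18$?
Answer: $- \frac{361685}{64} \approx -5651.3$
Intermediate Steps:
$v = \frac{9}{2}$ ($v = \frac{1}{4} \cdot 18 = \frac{9}{2} \approx 4.5$)
$K{\left(J \right)} = -1 - 3 J$
$C{\left(t,m \right)} = t^{2} + m \left(-1 - 3 m\right)$ ($C{\left(t,m \right)} = t t + \left(-1 - 3 m\right) m = t^{2} + m \left(-1 - 3 m\right)$)
$-5404 - C{\left(16,- \frac{93}{31} + \frac{v}{4} \right)} = -5404 - \left(16^{2} - \left(- \frac{93}{31} + \frac{9}{2 \cdot 4}\right) \left(1 + 3 \left(- \frac{93}{31} + \frac{9}{2 \cdot 4}\right)\right)\right) = -5404 - \left(256 - \left(\left(-93\right) \frac{1}{31} + \frac{9}{2} \cdot \frac{1}{4}\right) \left(1 + 3 \left(\left(-93\right) \frac{1}{31} + \frac{9}{2} \cdot \frac{1}{4}\right)\right)\right) = -5404 - \left(256 - \left(-3 + \frac{9}{8}\right) \left(1 + 3 \left(-3 + \frac{9}{8}\right)\right)\right) = -5404 - \left(256 - - \frac{15 \left(1 + 3 \left(- \frac{15}{8}\right)\right)}{8}\right) = -5404 - \left(256 - - \frac{15 \left(1 - \frac{45}{8}\right)}{8}\right) = -5404 - \left(256 - \left(- \frac{15}{8}\right) \left(- \frac{37}{8}\right)\right) = -5404 - \left(256 - \frac{555}{64}\right) = -5404 - \frac{15829}{64} = - \frac{361685}{64}$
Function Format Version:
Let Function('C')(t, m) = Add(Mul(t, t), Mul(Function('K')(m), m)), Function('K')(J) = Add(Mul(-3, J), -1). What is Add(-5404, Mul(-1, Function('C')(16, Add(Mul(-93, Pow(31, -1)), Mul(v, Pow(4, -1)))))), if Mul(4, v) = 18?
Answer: Rational(-361685, 64) ≈ -5651.3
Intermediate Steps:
v = Rational(9, 2) (v = Mul(Rational(1, 4), 18) = Rational(9, 2) ≈ 4.5000)
Function('K')(J) = Add(-1, Mul(-3, J))
Function('C')(t, m) = Add(Pow(t, 2), Mul(m, Add(-1, Mul(-3, m)))) (Function('C')(t, m) = Add(Mul(t, t), Mul(Add(-1, Mul(-3, m)), m)) = Add(Pow(t, 2), Mul(m, Add(-1, Mul(-3, m)))))
Add(-5404, Mul(-1, Function('C')(16, Add(Mul(-93, Pow(31, -1)), Mul(v, Pow(4, -1)))))) = Add(-5404, Mul(-1, Add(Pow(16, 2), Mul(-1, Add(Mul(-93, Pow(31, -1)), Mul(Rational(9, 2), Pow(4, -1))), Add(1, Mul(3, Add(Mul(-93, Pow(31, -1)), Mul(Rational(9, 2), Pow(4, -1))))))))) = Add(-5404, Mul(-1, Add(256, Mul(-1, Add(Mul(-93, Rational(1, 31)), Mul(Rational(9, 2), Rational(1, 4))), Add(1, Mul(3, Add(Mul(-93, Rational(1, 31)), Mul(Rational(9, 2), Rational(1, 4))))))))) = Add(-5404, Mul(-1, Add(256, Mul(-1, Add(-3, Rational(9, 8)), Add(1, Mul(3, Add(-3, Rational(9, 8)))))))) = Add(-5404, Mul(-1, Add(256, Mul(-1, Rational(-15, 8), Add(1, Mul(3, Rational(-15, 8))))))) = Add(-5404, Mul(-1, Add(256, Mul(-1, Rational(-15, 8), Add(1, Rational(-45, 8)))))) = Add(-5404, Mul(-1, Add(256, Mul(-1, Rational(-15, 8), Rational(-37, 8))))) = Add(-5404, Mul(-1, Add(256, Rational(-555, 64)))) = Add(-5404, Mul(-1, Rational(15829, 64))) = Add(-5404, Rational(-15829, 64)) = Rational(-361685, 64)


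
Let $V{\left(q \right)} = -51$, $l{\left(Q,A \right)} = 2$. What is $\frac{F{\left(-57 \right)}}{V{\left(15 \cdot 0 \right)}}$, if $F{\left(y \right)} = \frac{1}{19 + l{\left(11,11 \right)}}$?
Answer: $- \frac{1}{1071} \approx -0.00093371$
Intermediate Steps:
$F{\left(y \right)} = \frac{1}{21}$ ($F{\left(y \right)} = \frac{1}{19 + 2} = \frac{1}{21}$)
$\frac{F{\left(-57 \right)}}{V{\left(15 \cdot 0 \right)}} = \frac{1}{21 \left(-51\right)} = \frac{1}{21} \left(- \frac{1}{51}\right) = - \frac{1}{1071}$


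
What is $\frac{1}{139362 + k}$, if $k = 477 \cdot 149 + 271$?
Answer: $\frac{1}{210706} \approx 4.7459 \cdot 10^{-6}$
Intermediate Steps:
$k = 71344$ ($k = 71073 + 271 = 71344$)
$\frac{1}{139362 + k} = \frac{1}{139362 + 71344} = \frac{1}{210706}$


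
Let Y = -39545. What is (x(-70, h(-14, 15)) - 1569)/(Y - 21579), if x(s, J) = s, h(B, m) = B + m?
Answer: 1639/61124 ≈ 0.026814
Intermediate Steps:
(x(-70, h(-14, 15)) - 1569)/(Y - 21579) = (-70 - 1569)/(-39545 - 21579) = -1639/(-61124) = -1639*(-1/61124) = 1639/61124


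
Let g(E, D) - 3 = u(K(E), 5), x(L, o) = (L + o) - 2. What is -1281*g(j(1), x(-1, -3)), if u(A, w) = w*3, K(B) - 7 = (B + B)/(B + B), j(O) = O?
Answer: -23058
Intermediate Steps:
K(B) = 8 (K(B) = 7 + (B + B)/(B + B) = 7 + (2*B)/((2*B)) = 7 + (2*B)*(1/(2*B)) = 7 + 1 = 8)
u(A, w) = 3*w
x(L, o) = -2 + L + o
g(E, D) = 18 (g(E, D) = 3 + 3*5 = 3 + 15 = 18)
-1281*g(j(1), x(-1, -3)) = -1281*18 = -23058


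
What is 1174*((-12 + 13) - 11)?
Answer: -11740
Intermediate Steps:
1174*((-12 + 13) - 11) = 1174*(1 - 11) = 1174*(-10) = -11740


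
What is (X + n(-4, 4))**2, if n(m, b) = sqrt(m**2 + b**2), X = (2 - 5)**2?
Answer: 113 + 72*sqrt(2) ≈ 214.82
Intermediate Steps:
X = 9 (X = (-3)**2 = 9)
n(m, b) = sqrt(b**2 + m**2)
(X + n(-4, 4))**2 = (9 + sqrt(4**2 + (-4)**2))**2 = (9 + sqrt(16 + 16))**2 = (9 + sqrt(32))**2 = (9 + 4*sqrt(2))**2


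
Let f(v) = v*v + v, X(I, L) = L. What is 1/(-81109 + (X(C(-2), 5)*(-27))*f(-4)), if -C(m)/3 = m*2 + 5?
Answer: -1/82729 ≈ -1.2088e-5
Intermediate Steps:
C(m) = -15 - 6*m (C(m) = -3*(m*2 + 5) = -3*(2*m + 5) = -3*(5 + 2*m) = -15 - 6*m)
f(v) = v + v**2 (f(v) = v**2 + v = v + v**2)
1/(-81109 + (X(C(-2), 5)*(-27))*f(-4)) = 1/(-81109 + (5*(-27))*(-4*(1 - 4))) = 1/(-81109 - (-540)*(-3)) = 1/(-81109 - 135*12) = 1/(-81109 - 1620) = 1/(-82729) = -1/82729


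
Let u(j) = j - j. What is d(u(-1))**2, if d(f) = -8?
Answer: 64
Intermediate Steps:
u(j) = 0
d(u(-1))**2 = (-8)**2 = 64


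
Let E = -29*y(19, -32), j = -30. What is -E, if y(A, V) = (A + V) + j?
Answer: -1247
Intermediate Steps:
y(A, V) = -30 + A + V (y(A, V) = (A + V) - 30 = -30 + A + V)
E = 1247 (E = -29*(-30 + 19 - 32) = -29*(-43) = 1247)
-E = -1*1247 = -1247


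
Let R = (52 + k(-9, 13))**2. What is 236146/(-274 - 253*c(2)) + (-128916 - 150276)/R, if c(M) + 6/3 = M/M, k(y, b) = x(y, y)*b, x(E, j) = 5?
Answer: -359829514/31941 ≈ -11265.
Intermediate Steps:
k(y, b) = 5*b
c(M) = -1 (c(M) = -2 + M/M = -2 + 1 = -1)
R = 13689 (R = (52 + 5*13)**2 = (52 + 65)**2 = 117**2 = 13689)
236146/(-274 - 253*c(2)) + (-128916 - 150276)/R = 236146/(-274 - 253*(-1)) + (-128916 - 150276)/13689 = 236146/(-274 + 253) - 279192*1/13689 = 236146/(-21) - 93064/4563 = 236146*(-1/21) - 93064/4563 = -236146/21 - 93064/4563 = -359829514/31941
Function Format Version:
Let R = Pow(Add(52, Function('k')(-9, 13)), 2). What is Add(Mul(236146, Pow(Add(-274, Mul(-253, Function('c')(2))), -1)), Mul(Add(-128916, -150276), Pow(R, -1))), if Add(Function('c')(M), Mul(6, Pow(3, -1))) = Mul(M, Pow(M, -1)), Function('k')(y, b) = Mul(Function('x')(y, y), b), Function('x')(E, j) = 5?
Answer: Rational(-359829514, 31941) ≈ -11265.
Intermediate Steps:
Function('k')(y, b) = Mul(5, b)
Function('c')(M) = -1 (Function('c')(M) = Add(-2, Mul(M, Pow(M, -1))) = Add(-2, 1) = -1)
R = 13689 (R = Pow(Add(52, Mul(5, 13)), 2) = Pow(Add(52, 65), 2) = Pow(117, 2) = 13689)
Add(Mul(236146, Pow(Add(-274, Mul(-253, Function('c')(2))), -1)), Mul(Add(-128916, -150276), Pow(R, -1))) = Add(Mul(236146, Pow(Add(-274, Mul(-253, -1)), -1)), Mul(Add(-128916, -150276), Pow(13689, -1))) = Add(Mul(236146, Pow(Add(-274, 253), -1)), Mul(-279192, Rational(1, 13689))) = Add(Mul(236146, Pow(-21, -1)), Rational(-93064, 4563)) = Add(Mul(236146, Rational(-1, 21)), Rational(-93064, 4563)) = Add(Rational(-236146, 21), Rational(-93064, 4563)) = Rational(-359829514, 31941)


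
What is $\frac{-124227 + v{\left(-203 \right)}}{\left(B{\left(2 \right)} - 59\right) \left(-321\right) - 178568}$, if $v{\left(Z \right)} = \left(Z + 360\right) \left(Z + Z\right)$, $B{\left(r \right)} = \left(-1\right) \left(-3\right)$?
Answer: $\frac{187969}{160592} \approx 1.1705$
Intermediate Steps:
$B{\left(r \right)} = 3$
$v{\left(Z \right)} = 2 Z \left(360 + Z\right)$ ($v{\left(Z \right)} = \left(360 + Z\right) 2 Z = 2 Z \left(360 + Z\right)$)
$\frac{-124227 + v{\left(-203 \right)}}{\left(B{\left(2 \right)} - 59\right) \left(-321\right) - 178568} = \frac{-124227 + 2 \left(-203\right) \left(360 - 203\right)}{\left(3 - 59\right) \left(-321\right) - 178568} = \frac{-124227 + 2 \left(-203\right) 157}{\left(-56\right) \left(-321\right) - 178568} = \frac{-124227 - 63742}{17976 - 178568} = - \frac{187969}{-160592} = \left(-187969\right) \left(- \frac{1}{160592}\right) = \frac{187969}{160592}$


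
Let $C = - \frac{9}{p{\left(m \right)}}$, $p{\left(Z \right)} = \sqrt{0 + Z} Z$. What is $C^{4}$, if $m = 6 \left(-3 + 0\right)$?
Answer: $\frac{1}{5184} \approx 0.0001929$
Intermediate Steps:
$m = -18$ ($m = 6 \left(-3\right) = -18$)
$p{\left(Z \right)} = Z^{\frac{3}{2}}$ ($p{\left(Z \right)} = \sqrt{Z} Z = Z^{\frac{3}{2}}$)
$C = - \frac{i \sqrt{2}}{12}$ ($C = - \frac{9}{\left(-18\right)^{\frac{3}{2}}} = - \frac{9}{\left(-54\right) i \sqrt{2}} = - 9 \frac{i \sqrt{2}}{108} = - \frac{i \sqrt{2}}{12} \approx - 0.11785 i$)
$C^{4} = \left(- \frac{i \sqrt{2}}{12}\right)^{4} = \frac{1}{5184}$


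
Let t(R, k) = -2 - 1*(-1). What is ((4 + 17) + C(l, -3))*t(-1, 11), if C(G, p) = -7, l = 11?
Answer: -14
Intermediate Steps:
t(R, k) = -1 (t(R, k) = -2 + 1 = -1)
((4 + 17) + C(l, -3))*t(-1, 11) = ((4 + 17) - 7)*(-1) = (21 - 7)*(-1) = 14*(-1) = -14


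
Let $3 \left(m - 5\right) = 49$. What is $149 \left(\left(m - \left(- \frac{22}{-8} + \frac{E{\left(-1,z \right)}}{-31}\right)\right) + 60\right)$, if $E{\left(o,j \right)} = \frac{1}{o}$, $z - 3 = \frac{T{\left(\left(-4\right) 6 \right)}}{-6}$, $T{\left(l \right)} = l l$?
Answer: $\frac{4353929}{372} \approx 11704.0$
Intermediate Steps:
$m = \frac{64}{3}$ ($m = 5 + \frac{1}{3} \cdot 49 = 5 + \frac{49}{3} = \frac{64}{3} \approx 21.333$)
$T{\left(l \right)} = l^{2}$
$z = -93$ ($z = 3 + \frac{\left(\left(-4\right) 6\right)^{2}}{-6} = 3 + \left(-24\right)^{2} \left(- \frac{1}{6}\right) = 3 + 576 \left(- \frac{1}{6}\right) = 3 - 96 = -93$)
$149 \left(\left(m - \left(- \frac{22}{-8} + \frac{E{\left(-1,z \right)}}{-31}\right)\right) + 60\right) = 149 \left(\left(\frac{64}{3} - \left(- \frac{22}{-8} + \frac{1}{\left(-1\right) \left(-31\right)}\right)\right) + 60\right) = 149 \left(\left(\frac{64}{3} - \left(\left(-22\right) \left(- \frac{1}{8}\right) - - \frac{1}{31}\right)\right) + 60\right) = 149 \left(\left(\frac{64}{3} - \left(\frac{11}{4} + \frac{1}{31}\right)\right) + 60\right) = 149 \left(\left(\frac{64}{3} - \frac{345}{124}\right) + 60\right) = 149 \left(\frac{6901}{372} + 60\right) = 149 \cdot \frac{29221}{372} = \frac{4353929}{372}$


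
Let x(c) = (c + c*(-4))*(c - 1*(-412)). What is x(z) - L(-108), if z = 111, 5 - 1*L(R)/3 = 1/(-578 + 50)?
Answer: -30654625/176 ≈ -1.7417e+5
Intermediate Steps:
L(R) = 2641/176 (L(R) = 15 - 3/(-578 + 50) = 15 - 3/(-528) = 15 - 3*(-1/528) = 15 + 1/176 = 2641/176)
x(c) = -3*c*(412 + c) (x(c) = (c - 4*c)*(c + 412) = (-3*c)*(412 + c) = -3*c*(412 + c))
x(z) - L(-108) = -3*111*(412 + 111) - 1*2641/176 = -3*111*523 - 2641/176 = -174159 - 2641/176 = -30654625/176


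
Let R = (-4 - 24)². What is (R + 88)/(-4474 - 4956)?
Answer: -436/4715 ≈ -0.092471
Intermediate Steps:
R = 784 (R = (-28)² = 784)
(R + 88)/(-4474 - 4956) = (784 + 88)/(-4474 - 4956) = 872/(-9430) = 872*(-1/9430) = -436/4715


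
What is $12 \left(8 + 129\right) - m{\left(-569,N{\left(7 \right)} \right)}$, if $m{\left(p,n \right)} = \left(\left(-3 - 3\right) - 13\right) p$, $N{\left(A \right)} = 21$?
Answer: $-9167$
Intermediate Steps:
$m{\left(p,n \right)} = - 19 p$ ($m{\left(p,n \right)} = \left(-6 - 13\right) p = - 19 p$)
$12 \left(8 + 129\right) - m{\left(-569,N{\left(7 \right)} \right)} = 12 \left(8 + 129\right) - \left(-19\right) \left(-569\right) = 12 \cdot 137 - 10811 = 1644 - 10811 = -9167$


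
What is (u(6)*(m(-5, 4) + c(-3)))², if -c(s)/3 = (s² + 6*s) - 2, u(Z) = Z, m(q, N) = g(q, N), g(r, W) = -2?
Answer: 34596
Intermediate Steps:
m(q, N) = -2
c(s) = 6 - 18*s - 3*s² (c(s) = -3*((s² + 6*s) - 2) = -3*(-2 + s² + 6*s) = 6 - 18*s - 3*s²)
(u(6)*(m(-5, 4) + c(-3)))² = (6*(-2 + (6 - 18*(-3) - 3*(-3)²)))² = (6*(-2 + (6 + 54 - 3*9)))² = (6*(-2 + (6 + 54 - 27)))² = (6*(-2 + 33))² = (6*31)² = 186² = 34596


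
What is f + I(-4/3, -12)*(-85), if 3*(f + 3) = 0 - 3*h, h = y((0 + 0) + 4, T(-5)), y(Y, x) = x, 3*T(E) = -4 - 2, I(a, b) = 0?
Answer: -1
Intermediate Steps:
T(E) = -2 (T(E) = (-4 - 2)/3 = (⅓)*(-6) = -2)
h = -2
f = -1 (f = -3 + (0 - 3*(-2))/3 = -3 + (0 + 6)/3 = -3 + (⅓)*6 = -3 + 2 = -1)
f + I(-4/3, -12)*(-85) = -1 + 0*(-85) = -1 + 0 = -1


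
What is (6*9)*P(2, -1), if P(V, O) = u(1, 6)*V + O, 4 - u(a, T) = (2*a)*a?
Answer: 162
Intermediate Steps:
u(a, T) = 4 - 2*a**2 (u(a, T) = 4 - 2*a*a = 4 - 2*a**2)
P(V, O) = O + 2*V (P(V, O) = (4 - 2*1**2)*V + O = (4 - 2*1)*V + O = (4 - 2)*V + O = 2*V + O = O + 2*V)
(6*9)*P(2, -1) = (6*9)*(-1 + 2*2) = 54*(-1 + 4) = 54*3 = 162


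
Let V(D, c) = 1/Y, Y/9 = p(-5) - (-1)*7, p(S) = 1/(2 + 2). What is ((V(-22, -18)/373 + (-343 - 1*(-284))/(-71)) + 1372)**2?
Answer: 90042915321905135209/47776614915969 ≈ 1.8847e+6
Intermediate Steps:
p(S) = 1/4
Y = 261/4 (Y = 9*(1/4 - (-1)*7) = 9*(1/4 - 1*(-7)) = 9*(1/4 + 7) = 9*(29/4) = 261/4 ≈ 65.250)
V(D, c) = 4/261 (V(D, c) = 1/(261/4) = 4/261)
((V(-22, -18)/373 + (-343 - 1*(-284))/(-71)) + 1372)**2 = (((4/261)/373 + (-343 - 1*(-284))/(-71)) + 1372)**2 = (((4/261)*(1/373) + (-343 + 284)*(-1/71)) + 1372)**2 = ((4/97353 - 59*(-1/71)) + 1372)**2 = ((4/97353 + 59/71) + 1372)**2 = (5744111/6912063 + 1372)**2 = (9489094547/6912063)**2 = 90042915321905135209/47776614915969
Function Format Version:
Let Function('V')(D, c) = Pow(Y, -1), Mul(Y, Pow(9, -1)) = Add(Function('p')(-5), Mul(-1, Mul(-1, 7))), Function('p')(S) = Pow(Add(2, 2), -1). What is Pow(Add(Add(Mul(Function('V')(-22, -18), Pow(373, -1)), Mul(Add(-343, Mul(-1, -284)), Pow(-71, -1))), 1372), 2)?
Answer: Rational(90042915321905135209, 47776614915969) ≈ 1.8847e+6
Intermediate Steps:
Function('p')(S) = Rational(1, 4) (Function('p')(S) = Pow(4, -1) = Rational(1, 4))
Y = Rational(261, 4) (Y = Mul(9, Add(Rational(1, 4), Mul(-1, Mul(-1, 7)))) = Mul(9, Add(Rational(1, 4), Mul(-1, -7))) = Mul(9, Add(Rational(1, 4), 7)) = Mul(9, Rational(29, 4)) = Rational(261, 4) ≈ 65.250)
Function('V')(D, c) = Rational(4, 261) (Function('V')(D, c) = Pow(Rational(261, 4), -1) = Rational(4, 261))
Pow(Add(Add(Mul(Function('V')(-22, -18), Pow(373, -1)), Mul(Add(-343, Mul(-1, -284)), Pow(-71, -1))), 1372), 2) = Pow(Add(Add(Mul(Rational(4, 261), Pow(373, -1)), Mul(Add(-343, Mul(-1, -284)), Pow(-71, -1))), 1372), 2) = Pow(Add(Add(Mul(Rational(4, 261), Rational(1, 373)), Mul(Add(-343, 284), Rational(-1, 71))), 1372), 2) = Pow(Add(Add(Rational(4, 97353), Mul(-59, Rational(-1, 71))), 1372), 2) = Pow(Add(Add(Rational(4, 97353), Rational(59, 71)), 1372), 2) = Pow(Add(Rational(5744111, 6912063), 1372), 2) = Pow(Rational(9489094547, 6912063), 2) = Rational(90042915321905135209, 47776614915969)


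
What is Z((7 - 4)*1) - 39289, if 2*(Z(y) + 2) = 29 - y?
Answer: -39278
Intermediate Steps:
Z(y) = 25/2 - y/2 (Z(y) = -2 + (29 - y)/2 = -2 + (29/2 - y/2) = 25/2 - y/2)
Z((7 - 4)*1) - 39289 = (25/2 - (7 - 4)/2) - 39289 = (25/2 - 3/2) - 39289 = 11 - 39289 = -39278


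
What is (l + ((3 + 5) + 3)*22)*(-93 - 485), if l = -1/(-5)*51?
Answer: -728858/5 ≈ -1.4577e+5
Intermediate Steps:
l = 51/5 (l = -1*(-⅕)*51 = (⅕)*51 = 51/5 ≈ 10.200)
(l + ((3 + 5) + 3)*22)*(-93 - 485) = (51/5 + ((3 + 5) + 3)*22)*(-93 - 485) = (51/5 + (8 + 3)*22)*(-578) = (51/5 + 11*22)*(-578) = (51/5 + 242)*(-578) = (1261/5)*(-578) = -728858/5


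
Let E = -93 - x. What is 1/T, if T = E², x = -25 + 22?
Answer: 1/8100 ≈ 0.00012346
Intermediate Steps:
x = -3
E = -90 (E = -93 - 1*(-3) = -93 + 3 = -90)
T = 8100 (T = (-90)² = 8100)
1/T = 1/8100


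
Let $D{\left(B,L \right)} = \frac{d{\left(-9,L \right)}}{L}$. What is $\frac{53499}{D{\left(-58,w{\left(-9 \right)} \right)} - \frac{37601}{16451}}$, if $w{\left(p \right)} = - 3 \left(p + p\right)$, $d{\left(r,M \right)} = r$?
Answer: $- \frac{5280672294}{242057} \approx -21816.0$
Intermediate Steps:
$w{\left(p \right)} = - 6 p$ ($w{\left(p \right)} = - 3 \cdot 2 p = - 6 p$)
$D{\left(B,L \right)} = - \frac{9}{L}$
$\frac{53499}{D{\left(-58,w{\left(-9 \right)} \right)} - \frac{37601}{16451}} = \frac{53499}{- \frac{9}{\left(-6\right) \left(-9\right)} - \frac{37601}{16451}} = \frac{53499}{- \frac{9}{54} - 37601 \cdot \frac{1}{16451}} = \frac{53499}{\left(-9\right) \frac{1}{54} - \frac{37601}{16451}} = \frac{53499}{- \frac{1}{6} - \frac{37601}{16451}} = \frac{53499}{- \frac{242057}{98706}} = 53499 \left(- \frac{98706}{242057}\right) = - \frac{5280672294}{242057}$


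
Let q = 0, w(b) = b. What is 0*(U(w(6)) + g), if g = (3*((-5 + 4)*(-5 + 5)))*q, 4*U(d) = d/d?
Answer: 0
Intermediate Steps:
U(d) = ¼ (U(d) = (d/d)/4 = (¼)*1 = ¼)
g = 0 (g = (3*((-5 + 4)*(-5 + 5)))*0 = (3*(-1*0))*0 = (3*0)*0 = 0*0 = 0)
0*(U(w(6)) + g) = 0*(¼ + 0) = 0*(¼) = 0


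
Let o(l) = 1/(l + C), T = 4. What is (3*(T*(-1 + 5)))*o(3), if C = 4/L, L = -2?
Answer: 48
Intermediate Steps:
C = -2 (C = 4/(-2) = 4*(-½) = -2)
o(l) = 1/(-2 + l) (o(l) = 1/(l - 2) = 1/(-2 + l))
(3*(T*(-1 + 5)))*o(3) = (3*(4*(-1 + 5)))/(-2 + 3) = (3*(4*4))/1 = (3*16)*1 = 48*1 = 48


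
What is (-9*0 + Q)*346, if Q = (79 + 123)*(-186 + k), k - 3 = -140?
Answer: -22575116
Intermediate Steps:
k = -137 (k = 3 - 140 = -137)
Q = -65246 (Q = (79 + 123)*(-186 - 137) = 202*(-323) = -65246)
(-9*0 + Q)*346 = (-9*0 - 65246)*346 = (0 - 65246)*346 = -65246*346 = -22575116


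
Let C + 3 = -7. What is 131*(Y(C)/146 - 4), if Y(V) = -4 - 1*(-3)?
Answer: -76635/146 ≈ -524.90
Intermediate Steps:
C = -10 (C = -3 - 7 = -10)
Y(V) = -1 (Y(V) = -4 + 3 = -1)
131*(Y(C)/146 - 4) = 131*(-1/146 - 4) = 131*(-585/146) = -76635/146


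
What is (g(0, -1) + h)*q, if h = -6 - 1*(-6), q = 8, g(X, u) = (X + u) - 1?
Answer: -16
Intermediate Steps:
g(X, u) = -1 + X + u
h = 0 (h = -6 + 6 = 0)
(g(0, -1) + h)*q = ((-1 + 0 - 1) + 0)*8 = (-2 + 0)*8 = -2*8 = -16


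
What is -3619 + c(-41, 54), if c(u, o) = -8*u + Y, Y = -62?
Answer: -3353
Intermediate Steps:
c(u, o) = -62 - 8*u (c(u, o) = -8*u - 62 = -62 - 8*u)
-3619 + c(-41, 54) = -3619 + (-62 - 8*(-41)) = -3619 + (-62 + 328) = -3619 + 266 = -3353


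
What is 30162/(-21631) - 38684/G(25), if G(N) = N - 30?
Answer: 836622794/108155 ≈ 7735.4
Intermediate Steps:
G(N) = -30 + N
30162/(-21631) - 38684/G(25) = 30162/(-21631) - 38684/(-30 + 25) = 30162*(-1/21631) - 38684/(-5) = -30162/21631 - 38684*(-1/5) = -30162/21631 + 38684/5 = 836622794/108155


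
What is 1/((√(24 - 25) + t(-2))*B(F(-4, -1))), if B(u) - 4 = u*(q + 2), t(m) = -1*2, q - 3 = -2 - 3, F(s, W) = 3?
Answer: -⅒ - I/20 ≈ -0.1 - 0.05*I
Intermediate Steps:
q = -2 (q = 3 + (-2 - 3) = 3 - 5 = -2)
t(m) = -2
B(u) = 4 (B(u) = 4 + u*(-2 + 2) = 4 + u*0 = 4 + 0 = 4)
1/((√(24 - 25) + t(-2))*B(F(-4, -1))) = 1/((√(24 - 25) - 2)*4) = 1/((√(-1) - 2)*4) = 1/((I - 2)*4) = 1/((-2 + I)*4) = 1/(-8 + 4*I) = (-8 - 4*I)/80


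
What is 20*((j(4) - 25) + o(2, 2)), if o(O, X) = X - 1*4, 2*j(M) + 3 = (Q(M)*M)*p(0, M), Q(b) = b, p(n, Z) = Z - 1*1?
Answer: -90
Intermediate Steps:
p(n, Z) = -1 + Z (p(n, Z) = Z - 1 = -1 + Z)
j(M) = -3/2 + M²*(-1 + M)/2 (j(M) = -3/2 + ((M*M)*(-1 + M))/2 = -3/2 + (M²*(-1 + M))/2 = -3/2 + M²*(-1 + M)/2)
o(O, X) = -4 + X (o(O, X) = X - 4 = -4 + X)
20*((j(4) - 25) + o(2, 2)) = 20*(((-3/2 + (½)*4²*(-1 + 4)) - 25) + (-4 + 2)) = 20*(((-3/2 + (½)*16*3) - 25) - 2) = 20*(((-3/2 + 24) - 25) - 2) = 20*((45/2 - 25) - 2) = 20*(-5/2 - 2) = 20*(-9/2) = -90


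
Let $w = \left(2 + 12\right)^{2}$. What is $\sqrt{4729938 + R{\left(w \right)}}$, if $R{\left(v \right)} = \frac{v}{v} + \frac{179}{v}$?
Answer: $\frac{\sqrt{927068223}}{14} \approx 2174.8$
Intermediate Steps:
$w = 196$ ($w = 14^{2} = 196$)
$R{\left(v \right)} = 1 + \frac{179}{v}$
$\sqrt{4729938 + R{\left(w \right)}} = \sqrt{4729938 + \frac{179 + 196}{196}} = \sqrt{4729938 + \frac{1}{196} \cdot 375} = \sqrt{4729938 + \frac{375}{196}} = \sqrt{\frac{927068223}{196}} = \frac{\sqrt{927068223}}{14}$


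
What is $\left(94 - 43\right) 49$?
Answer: $2499$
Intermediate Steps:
$\left(94 - 43\right) 49 = 51 \cdot 49 = 2499$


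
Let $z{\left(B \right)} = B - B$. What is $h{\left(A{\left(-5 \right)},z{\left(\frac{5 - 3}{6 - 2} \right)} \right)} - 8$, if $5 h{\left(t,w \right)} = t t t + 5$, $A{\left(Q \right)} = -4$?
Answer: $- \frac{99}{5} \approx -19.8$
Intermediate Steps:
$z{\left(B \right)} = 0$
$h{\left(t,w \right)} = 1 + \frac{t^{3}}{5}$ ($h{\left(t,w \right)} = \frac{t t t + 5}{5} = \frac{t^{2} t + 5}{5} = \frac{t^{3} + 5}{5} = \frac{5 + t^{3}}{5} = 1 + \frac{t^{3}}{5}$)
$h{\left(A{\left(-5 \right)},z{\left(\frac{5 - 3}{6 - 2} \right)} \right)} - 8 = \left(1 + \frac{\left(-4\right)^{3}}{5}\right) - 8 = \left(1 + \frac{1}{5} \left(-64\right)\right) - 8 = \left(1 - \frac{64}{5}\right) - 8 = - \frac{59}{5} - 8 = - \frac{99}{5}$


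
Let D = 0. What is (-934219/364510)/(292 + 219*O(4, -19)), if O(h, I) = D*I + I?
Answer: 934219/1410289190 ≈ 0.00066243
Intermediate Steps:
O(h, I) = I (O(h, I) = 0*I + I = 0 + I = I)
(-934219/364510)/(292 + 219*O(4, -19)) = (-934219/364510)/(292 + 219*(-19)) = (-934219*1/364510)/(292 - 4161) = -934219/364510/(-3869) = -934219/364510*(-1/3869) = 934219/1410289190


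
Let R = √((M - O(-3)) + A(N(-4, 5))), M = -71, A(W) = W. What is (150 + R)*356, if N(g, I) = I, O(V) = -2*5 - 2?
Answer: 53400 + 1068*I*√6 ≈ 53400.0 + 2616.1*I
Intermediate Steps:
O(V) = -12 (O(V) = -10 - 2 = -12)
R = 3*I*√6 (R = √((-71 - 1*(-12)) + 5) = √((-71 + 12) + 5) = √(-59 + 5) = √(-54) = 3*I*√6 ≈ 7.3485*I)
(150 + R)*356 = (150 + 3*I*√6)*356 = 53400 + 1068*I*√6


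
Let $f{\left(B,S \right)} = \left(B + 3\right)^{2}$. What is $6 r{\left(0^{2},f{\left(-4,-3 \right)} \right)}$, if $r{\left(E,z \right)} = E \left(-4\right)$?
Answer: $0$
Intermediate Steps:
$f{\left(B,S \right)} = \left(3 + B\right)^{2}$
$r{\left(E,z \right)} = - 4 E$
$6 r{\left(0^{2},f{\left(-4,-3 \right)} \right)} = 6 \left(- 4 \cdot 0^{2}\right) = 6 \left(\left(-4\right) 0\right) = 6 \cdot 0 = 0$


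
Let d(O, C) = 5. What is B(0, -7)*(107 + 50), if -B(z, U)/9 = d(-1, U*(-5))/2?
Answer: -7065/2 ≈ -3532.5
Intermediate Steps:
B(z, U) = -45/2
B(0, -7)*(107 + 50) = -45*(107 + 50)/2 = -45/2*157 = -7065/2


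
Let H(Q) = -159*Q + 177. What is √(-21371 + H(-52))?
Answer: I*√12926 ≈ 113.69*I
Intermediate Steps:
H(Q) = 177 - 159*Q
√(-21371 + H(-52)) = √(-21371 + (177 - 159*(-52))) = √(-21371 + (177 + 8268)) = √(-21371 + 8445) = √(-12926) = I*√12926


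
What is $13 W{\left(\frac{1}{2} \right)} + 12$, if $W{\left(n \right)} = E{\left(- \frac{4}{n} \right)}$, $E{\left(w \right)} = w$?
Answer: $-92$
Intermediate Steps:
$W{\left(n \right)} = - \frac{4}{n}$
$13 W{\left(\frac{1}{2} \right)} + 12 = 13 \left(- \frac{4}{\frac{1}{2}}\right) + 12 = 13 \left(- 4 \frac{1}{\frac{1}{2}}\right) + 12 = 13 \left(\left(-4\right) 2\right) + 12 = 13 \left(-8\right) + 12 = -104 + 12 = -92$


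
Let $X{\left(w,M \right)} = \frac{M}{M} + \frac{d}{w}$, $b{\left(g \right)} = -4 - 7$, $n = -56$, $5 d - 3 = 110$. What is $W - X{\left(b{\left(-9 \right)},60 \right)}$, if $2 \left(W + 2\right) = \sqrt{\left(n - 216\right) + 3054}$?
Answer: $- \frac{52}{55} + \frac{\sqrt{2782}}{2} \approx 25.427$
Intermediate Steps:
$d = \frac{113}{5}$ ($d = \frac{3}{5} + \frac{1}{5} \cdot 110 = \frac{3}{5} + 22 = \frac{113}{5} \approx 22.6$)
$b{\left(g \right)} = -11$
$X{\left(w,M \right)} = 1 + \frac{113}{5 w}$ ($X{\left(w,M \right)} = \frac{M}{M} + \frac{113}{5 w} = 1 + \frac{113}{5 w}$)
$W = -2 + \frac{\sqrt{2782}}{2}$ ($W = -2 + \frac{\sqrt{\left(-56 - 216\right) + 3054}}{2} = -2 + \frac{\sqrt{-272 + 3054}}{2} = -2 + \frac{\sqrt{2782}}{2} \approx 24.372$)
$W - X{\left(b{\left(-9 \right)},60 \right)} = \left(-2 + \frac{\sqrt{2782}}{2}\right) - \frac{\frac{113}{5} - 11}{-11} = \left(-2 + \frac{\sqrt{2782}}{2}\right) - \left(- \frac{1}{11}\right) \frac{58}{5} = \left(-2 + \frac{\sqrt{2782}}{2}\right) - - \frac{58}{55} = \left(-2 + \frac{\sqrt{2782}}{2}\right) + \frac{58}{55} = - \frac{52}{55} + \frac{\sqrt{2782}}{2}$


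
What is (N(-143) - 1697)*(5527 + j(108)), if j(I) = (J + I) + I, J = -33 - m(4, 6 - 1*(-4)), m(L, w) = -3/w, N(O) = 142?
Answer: -17759033/2 ≈ -8.8795e+6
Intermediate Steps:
J = -327/10 (J = -33 - (-3)/(6 - 1*(-4)) = -33 - (-3)/(6 + 4) = -33 - (-3)/10 = -33 - 1*(-3/10) = -33 + 3/10 = -327/10 ≈ -32.700)
j(I) = -327/10 + 2*I (j(I) = (-327/10 + I) + I = -327/10 + 2*I)
(N(-143) - 1697)*(5527 + j(108)) = (142 - 1697)*(5527 + (-327/10 + 2*108)) = -1555*(5527 + (-327/10 + 216)) = -1555*(5527 + 1833/10) = -1555*57103/10 = -17759033/2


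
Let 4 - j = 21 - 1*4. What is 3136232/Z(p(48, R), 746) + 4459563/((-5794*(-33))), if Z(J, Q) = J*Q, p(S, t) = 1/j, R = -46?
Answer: -1298695494539/23772782 ≈ -54630.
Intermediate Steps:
j = -13 (j = 4 - (21 - 1*4) = 4 - (21 - 4) = 4 - 1*17 = 4 - 17 = -13)
p(S, t) = -1/13 (p(S, t) = 1/(-13) = -1/13)
3136232/Z(p(48, R), 746) + 4459563/((-5794*(-33))) = 3136232/((-1/13*746)) + 4459563/((-5794*(-33))) = 3136232/(-746/13) + 4459563/191202 = 3136232*(-13/746) + 4459563*(1/191202) = -20385508/373 + 1486521/63734 = -1298695494539/23772782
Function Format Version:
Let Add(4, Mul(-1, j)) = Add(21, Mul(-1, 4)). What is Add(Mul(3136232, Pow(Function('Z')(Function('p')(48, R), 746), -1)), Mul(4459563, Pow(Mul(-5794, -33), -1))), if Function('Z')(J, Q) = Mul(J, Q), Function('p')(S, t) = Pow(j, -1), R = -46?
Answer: Rational(-1298695494539, 23772782) ≈ -54630.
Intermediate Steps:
j = -13 (j = Add(4, Mul(-1, Add(21, Mul(-1, 4)))) = Add(4, Mul(-1, Add(21, -4))) = Add(4, Mul(-1, 17)) = Add(4, -17) = -13)
Function('p')(S, t) = Rational(-1, 13) (Function('p')(S, t) = Pow(-13, -1) = Rational(-1, 13))
Add(Mul(3136232, Pow(Function('Z')(Function('p')(48, R), 746), -1)), Mul(4459563, Pow(Mul(-5794, -33), -1))) = Add(Mul(3136232, Pow(Mul(Rational(-1, 13), 746), -1)), Mul(4459563, Pow(Mul(-5794, -33), -1))) = Add(Mul(3136232, Pow(Rational(-746, 13), -1)), Mul(4459563, Pow(191202, -1))) = Add(Mul(3136232, Rational(-13, 746)), Mul(4459563, Rational(1, 191202))) = Add(Rational(-20385508, 373), Rational(1486521, 63734)) = Rational(-1298695494539, 23772782)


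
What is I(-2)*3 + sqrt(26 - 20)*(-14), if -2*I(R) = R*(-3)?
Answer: -9 - 14*sqrt(6) ≈ -43.293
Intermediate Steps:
I(R) = 3*R/2 (I(R) = -R*(-3)/2 = -(-3)*R/2 = 3*R/2)
I(-2)*3 + sqrt(26 - 20)*(-14) = ((3/2)*(-2))*3 + sqrt(26 - 20)*(-14) = -3*3 + sqrt(6)*(-14) = -9 - 14*sqrt(6)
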